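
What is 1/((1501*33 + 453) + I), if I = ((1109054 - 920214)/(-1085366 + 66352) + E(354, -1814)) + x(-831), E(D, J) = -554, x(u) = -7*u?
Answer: 509507/28149657823 ≈ 1.8100e-5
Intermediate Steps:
I = 2681440921/509507 (I = ((1109054 - 920214)/(-1085366 + 66352) - 554) - 7*(-831) = (188840/(-1019014) - 554) + 5817 = (188840*(-1/1019014) - 554) + 5817 = (-94420/509507 - 554) + 5817 = -282361298/509507 + 5817 = 2681440921/509507 ≈ 5262.8)
1/((1501*33 + 453) + I) = 1/((1501*33 + 453) + 2681440921/509507) = 1/((49533 + 453) + 2681440921/509507) = 1/(49986 + 2681440921/509507) = 1/(28149657823/509507) = 509507/28149657823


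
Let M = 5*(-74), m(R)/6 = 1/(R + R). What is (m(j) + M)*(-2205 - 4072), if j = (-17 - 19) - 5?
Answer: 95240921/41 ≈ 2.3229e+6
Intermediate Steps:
j = -41 (j = -36 - 5 = -41)
m(R) = 3/R (m(R) = 6/(R + R) = 6/((2*R)) = 6*(1/(2*R)) = 3/R)
M = -370
(m(j) + M)*(-2205 - 4072) = (3/(-41) - 370)*(-2205 - 4072) = (3*(-1/41) - 370)*(-6277) = (-3/41 - 370)*(-6277) = -15173/41*(-6277) = 95240921/41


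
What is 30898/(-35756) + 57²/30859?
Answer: -59807867/78813886 ≈ -0.75885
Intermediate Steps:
30898/(-35756) + 57²/30859 = 30898*(-1/35756) + 3249*(1/30859) = -2207/2554 + 3249/30859 = -59807867/78813886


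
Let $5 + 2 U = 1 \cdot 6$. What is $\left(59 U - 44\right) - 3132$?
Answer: $- \frac{6293}{2} \approx -3146.5$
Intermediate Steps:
$U = \frac{1}{2}$ ($U = - \frac{5}{2} + \frac{1 \cdot 6}{2} = - \frac{5}{2} + \frac{1}{2} \cdot 6 = - \frac{5}{2} + 3 = \frac{1}{2} \approx 0.5$)
$\left(59 U - 44\right) - 3132 = \left(59 \cdot \frac{1}{2} - 44\right) - 3132 = \left(\frac{59}{2} - 44\right) - 3132 = - \frac{29}{2} - 3132 = - \frac{6293}{2}$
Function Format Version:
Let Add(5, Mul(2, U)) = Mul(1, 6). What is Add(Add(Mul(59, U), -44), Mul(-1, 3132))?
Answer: Rational(-6293, 2) ≈ -3146.5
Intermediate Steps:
U = Rational(1, 2) (U = Add(Rational(-5, 2), Mul(Rational(1, 2), Mul(1, 6))) = Add(Rational(-5, 2), Mul(Rational(1, 2), 6)) = Add(Rational(-5, 2), 3) = Rational(1, 2) ≈ 0.50000)
Add(Add(Mul(59, U), -44), Mul(-1, 3132)) = Add(Add(Mul(59, Rational(1, 2)), -44), Mul(-1, 3132)) = Add(Add(Rational(59, 2), -44), -3132) = Add(Rational(-29, 2), -3132) = Rational(-6293, 2)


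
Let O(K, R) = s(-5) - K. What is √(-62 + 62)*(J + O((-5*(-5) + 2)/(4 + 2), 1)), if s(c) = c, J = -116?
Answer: 0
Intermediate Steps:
O(K, R) = -5 - K
√(-62 + 62)*(J + O((-5*(-5) + 2)/(4 + 2), 1)) = √(-62 + 62)*(-116 + (-5 - (-5*(-5) + 2)/(4 + 2))) = √0*(-116 + (-5 - (25 + 2)/6)) = 0*(-116 + (-5 - 27/6)) = 0*(-116 + (-5 - 1*9/2)) = 0*(-116 + (-5 - 9/2)) = 0*(-116 - 19/2) = 0*(-251/2) = 0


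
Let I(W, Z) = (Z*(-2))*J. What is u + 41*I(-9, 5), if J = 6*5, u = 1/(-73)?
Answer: -897901/73 ≈ -12300.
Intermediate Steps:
u = -1/73 ≈ -0.013699
J = 30
I(W, Z) = -60*Z (I(W, Z) = (Z*(-2))*30 = -2*Z*30 = -60*Z)
u + 41*I(-9, 5) = -1/73 + 41*(-60*5) = -1/73 + 41*(-300) = -1/73 - 12300 = -897901/73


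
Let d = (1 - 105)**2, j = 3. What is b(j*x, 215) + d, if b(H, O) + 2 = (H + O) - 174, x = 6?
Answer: 10873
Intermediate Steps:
d = 10816 (d = (-104)**2 = 10816)
b(H, O) = -176 + H + O (b(H, O) = -2 + ((H + O) - 174) = -2 + (-174 + H + O) = -176 + H + O)
b(j*x, 215) + d = (-176 + 3*6 + 215) + 10816 = (-176 + 18 + 215) + 10816 = 57 + 10816 = 10873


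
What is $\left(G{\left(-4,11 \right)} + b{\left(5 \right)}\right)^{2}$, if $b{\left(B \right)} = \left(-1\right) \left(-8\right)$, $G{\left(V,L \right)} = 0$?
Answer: $64$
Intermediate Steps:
$b{\left(B \right)} = 8$
$\left(G{\left(-4,11 \right)} + b{\left(5 \right)}\right)^{2} = \left(0 + 8\right)^{2} = 8^{2} = 64$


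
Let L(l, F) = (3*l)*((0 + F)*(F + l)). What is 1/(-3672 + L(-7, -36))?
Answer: -1/36180 ≈ -2.7640e-5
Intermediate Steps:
L(l, F) = 3*F*l*(F + l) (L(l, F) = (3*l)*(F*(F + l)) = 3*F*l*(F + l))
1/(-3672 + L(-7, -36)) = 1/(-3672 + 3*(-36)*(-7)*(-36 - 7)) = 1/(-3672 + 3*(-36)*(-7)*(-43)) = 1/(-3672 - 32508) = 1/(-36180) = -1/36180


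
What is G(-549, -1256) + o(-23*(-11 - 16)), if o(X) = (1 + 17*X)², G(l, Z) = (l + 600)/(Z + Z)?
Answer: 280016066317/2512 ≈ 1.1147e+8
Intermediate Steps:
G(l, Z) = (600 + l)/(2*Z) (G(l, Z) = (600 + l)/((2*Z)) = (600 + l)*(1/(2*Z)) = (600 + l)/(2*Z))
G(-549, -1256) + o(-23*(-11 - 16)) = (½)*(600 - 549)/(-1256) + (1 + 17*(-23*(-11 - 16)))² = (½)*(-1/1256)*51 + (1 + 17*(-23*(-27)))² = -51/2512 + (1 + 17*621)² = -51/2512 + (1 + 10557)² = -51/2512 + 10558² = -51/2512 + 111471364 = 280016066317/2512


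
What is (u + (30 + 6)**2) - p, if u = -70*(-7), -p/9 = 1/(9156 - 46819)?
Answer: 67266109/37663 ≈ 1786.0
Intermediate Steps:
p = 9/37663 (p = -9/(9156 - 46819) = -9/(-37663) = -9*(-1/37663) = 9/37663 ≈ 0.00023896)
u = 490 (u = -2*(-245) = 490)
(u + (30 + 6)**2) - p = (490 + (30 + 6)**2) - 1*9/37663 = (490 + 36**2) - 9/37663 = (490 + 1296) - 9/37663 = 1786 - 9/37663 = 67266109/37663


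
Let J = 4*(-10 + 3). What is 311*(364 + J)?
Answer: 104496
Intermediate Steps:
J = -28 (J = 4*(-7) = -28)
311*(364 + J) = 311*(364 - 28) = 311*336 = 104496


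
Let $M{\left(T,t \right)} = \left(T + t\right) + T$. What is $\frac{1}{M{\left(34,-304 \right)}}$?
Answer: $- \frac{1}{236} \approx -0.0042373$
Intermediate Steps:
$M{\left(T,t \right)} = t + 2 T$
$\frac{1}{M{\left(34,-304 \right)}} = \frac{1}{-304 + 2 \cdot 34} = \frac{1}{-304 + 68} = \frac{1}{-236} = - \frac{1}{236}$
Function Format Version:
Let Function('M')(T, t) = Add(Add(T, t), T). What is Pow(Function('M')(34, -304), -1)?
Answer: Rational(-1, 236) ≈ -0.0042373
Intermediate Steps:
Function('M')(T, t) = Add(t, Mul(2, T))
Pow(Function('M')(34, -304), -1) = Pow(Add(-304, Mul(2, 34)), -1) = Pow(Add(-304, 68), -1) = Pow(-236, -1) = Rational(-1, 236)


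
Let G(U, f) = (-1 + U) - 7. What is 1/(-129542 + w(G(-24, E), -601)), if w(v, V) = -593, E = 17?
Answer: -1/130135 ≈ -7.6843e-6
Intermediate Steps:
G(U, f) = -8 + U
1/(-129542 + w(G(-24, E), -601)) = 1/(-129542 - 593) = 1/(-130135) = -1/130135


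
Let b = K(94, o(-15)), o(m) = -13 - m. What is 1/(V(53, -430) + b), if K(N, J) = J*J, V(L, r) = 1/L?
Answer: 53/213 ≈ 0.24883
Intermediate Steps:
K(N, J) = J**2
b = 4 (b = (-13 - 1*(-15))**2 = (-13 + 15)**2 = 2**2 = 4)
1/(V(53, -430) + b) = 1/(1/53 + 4) = 1/(213/53) = 53/213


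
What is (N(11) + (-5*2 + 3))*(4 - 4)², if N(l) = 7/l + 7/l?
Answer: 0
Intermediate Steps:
N(l) = 14/l
(N(11) + (-5*2 + 3))*(4 - 4)² = (14/11 + (-5*2 + 3))*(4 - 4)² = (14*(1/11) + (-10 + 3))*0² = (14/11 - 7)*0 = -63/11*0 = 0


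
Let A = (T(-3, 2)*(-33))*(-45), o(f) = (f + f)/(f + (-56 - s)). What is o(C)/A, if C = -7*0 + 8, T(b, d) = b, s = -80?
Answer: -1/8910 ≈ -0.00011223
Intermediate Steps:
C = 8 (C = 0 + 8 = 8)
o(f) = 2*f/(24 + f) (o(f) = (f + f)/(f + (-56 - 1*(-80))) = (2*f)/(f + (-56 + 80)) = (2*f)/(f + 24) = (2*f)/(24 + f) = 2*f/(24 + f))
A = -4455 (A = -3*(-33)*(-45) = 99*(-45) = -4455)
o(C)/A = (2*8/(24 + 8))/(-4455) = (2*8/32)*(-1/4455) = (2*8*(1/32))*(-1/4455) = (1/2)*(-1/4455) = -1/8910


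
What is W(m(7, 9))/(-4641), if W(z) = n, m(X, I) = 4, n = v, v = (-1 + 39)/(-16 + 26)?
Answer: -19/23205 ≈ -0.00081879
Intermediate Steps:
v = 19/5 (v = 38/10 = 38*(1/10) = 19/5 ≈ 3.8000)
n = 19/5 ≈ 3.8000
W(z) = 19/5
W(m(7, 9))/(-4641) = (19/5)/(-4641) = (19/5)*(-1/4641) = -19/23205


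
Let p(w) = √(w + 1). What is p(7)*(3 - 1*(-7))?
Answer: 20*√2 ≈ 28.284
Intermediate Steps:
p(w) = √(1 + w)
p(7)*(3 - 1*(-7)) = √(1 + 7)*(3 - 1*(-7)) = √8*(3 + 7) = (2*√2)*10 = 20*√2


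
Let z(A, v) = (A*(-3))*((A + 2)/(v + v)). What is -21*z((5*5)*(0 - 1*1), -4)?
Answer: -36225/8 ≈ -4528.1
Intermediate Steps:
z(A, v) = -3*A*(2 + A)/(2*v) (z(A, v) = (-3*A)*((2 + A)/((2*v))) = (-3*A)*((2 + A)*(1/(2*v))) = (-3*A)*((2 + A)/(2*v)) = -3*A*(2 + A)/(2*v))
-21*z((5*5)*(0 - 1*1), -4) = -(-63)*(5*5)*(0 - 1*1)*(2 + (5*5)*(0 - 1*1))/(2*(-4)) = -(-63)*25*(0 - 1)*(-1)*(2 + 25*(0 - 1))/(2*4) = -(-63)*25*(-1)*(-1)*(2 + 25*(-1))/(2*4) = -(-63)*(-25)*(-1)*(2 - 25)/(2*4) = -(-63)*(-25)*(-1)*(-23)/(2*4) = -21*1725/8 = -36225/8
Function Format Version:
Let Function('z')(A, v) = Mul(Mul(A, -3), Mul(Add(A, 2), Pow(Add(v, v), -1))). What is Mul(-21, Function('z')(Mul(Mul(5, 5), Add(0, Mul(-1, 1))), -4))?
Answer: Rational(-36225, 8) ≈ -4528.1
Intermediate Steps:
Function('z')(A, v) = Mul(Rational(-3, 2), A, Pow(v, -1), Add(2, A)) (Function('z')(A, v) = Mul(Mul(-3, A), Mul(Add(2, A), Pow(Mul(2, v), -1))) = Mul(Mul(-3, A), Mul(Add(2, A), Mul(Rational(1, 2), Pow(v, -1)))) = Mul(Mul(-3, A), Mul(Rational(1, 2), Pow(v, -1), Add(2, A))) = Mul(Rational(-3, 2), A, Pow(v, -1), Add(2, A)))
Mul(-21, Function('z')(Mul(Mul(5, 5), Add(0, Mul(-1, 1))), -4)) = Mul(-21, Mul(Rational(-3, 2), Mul(Mul(5, 5), Add(0, Mul(-1, 1))), Pow(-4, -1), Add(2, Mul(Mul(5, 5), Add(0, Mul(-1, 1)))))) = Mul(-21, Mul(Rational(-3, 2), Mul(25, Add(0, -1)), Rational(-1, 4), Add(2, Mul(25, Add(0, -1))))) = Mul(-21, Mul(Rational(-3, 2), Mul(25, -1), Rational(-1, 4), Add(2, Mul(25, -1)))) = Mul(-21, Mul(Rational(-3, 2), -25, Rational(-1, 4), Add(2, -25))) = Mul(-21, Mul(Rational(-3, 2), -25, Rational(-1, 4), -23)) = Mul(-21, Rational(1725, 8)) = Rational(-36225, 8)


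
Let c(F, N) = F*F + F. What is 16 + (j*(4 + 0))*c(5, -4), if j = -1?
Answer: -104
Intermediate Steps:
c(F, N) = F + F² (c(F, N) = F² + F = F + F²)
16 + (j*(4 + 0))*c(5, -4) = 16 + (-(4 + 0))*(5*(1 + 5)) = 16 + (-1*4)*(5*6) = 16 - 4*30 = 16 - 120 = -104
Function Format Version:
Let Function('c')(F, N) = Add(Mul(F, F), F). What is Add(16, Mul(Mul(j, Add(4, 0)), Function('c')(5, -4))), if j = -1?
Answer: -104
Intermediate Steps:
Function('c')(F, N) = Add(F, Pow(F, 2)) (Function('c')(F, N) = Add(Pow(F, 2), F) = Add(F, Pow(F, 2)))
Add(16, Mul(Mul(j, Add(4, 0)), Function('c')(5, -4))) = Add(16, Mul(Mul(-1, Add(4, 0)), Mul(5, Add(1, 5)))) = Add(16, Mul(Mul(-1, 4), Mul(5, 6))) = Add(16, Mul(-4, 30)) = Add(16, -120) = -104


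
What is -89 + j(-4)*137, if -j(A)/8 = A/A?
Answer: -1185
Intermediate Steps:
j(A) = -8 (j(A) = -8*A/A = -8*1 = -8)
-89 + j(-4)*137 = -89 - 8*137 = -89 - 1096 = -1185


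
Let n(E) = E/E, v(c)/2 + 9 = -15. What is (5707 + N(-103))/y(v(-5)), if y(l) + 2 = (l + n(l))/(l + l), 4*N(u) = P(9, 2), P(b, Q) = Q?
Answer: -109584/29 ≈ -3778.8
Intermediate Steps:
v(c) = -48 (v(c) = -18 + 2*(-15) = -18 - 30 = -48)
N(u) = ½ (N(u) = (¼)*2 = ½)
n(E) = 1
y(l) = -2 + (1 + l)/(2*l) (y(l) = -2 + (l + 1)/(l + l) = -2 + (1 + l)/((2*l)) = -2 + (1 + l)*(1/(2*l)) = -2 + (1 + l)/(2*l))
(5707 + N(-103))/y(v(-5)) = (5707 + ½)/(((½)*(1 - 3*(-48))/(-48))) = 11415/(2*(((½)*(-1/48)*(1 + 144)))) = 11415/(2*(((½)*(-1/48)*145))) = 11415/(2*(-145/96)) = (11415/2)*(-96/145) = -109584/29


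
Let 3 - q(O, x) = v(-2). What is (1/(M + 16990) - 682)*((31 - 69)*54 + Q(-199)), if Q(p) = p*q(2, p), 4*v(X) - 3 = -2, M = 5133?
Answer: 156868740345/88492 ≈ 1.7727e+6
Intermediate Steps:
v(X) = ¼ (v(X) = ¾ + (¼)*(-2) = ¾ - ½ = ¼)
q(O, x) = 11/4 (q(O, x) = 3 - 1*¼ = 3 - ¼ = 11/4)
Q(p) = 11*p/4 (Q(p) = p*(11/4) = 11*p/4)
(1/(M + 16990) - 682)*((31 - 69)*54 + Q(-199)) = (1/(5133 + 16990) - 682)*((31 - 69)*54 + (11/4)*(-199)) = (1/22123 - 682)*(-38*54 - 2189/4) = (1/22123 - 682)*(-2052 - 2189/4) = -15087885/22123*(-10397/4) = 156868740345/88492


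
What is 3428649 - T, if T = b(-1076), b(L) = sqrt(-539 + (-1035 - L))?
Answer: 3428649 - I*sqrt(498) ≈ 3.4286e+6 - 22.316*I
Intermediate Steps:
b(L) = sqrt(-1574 - L)
T = I*sqrt(498) (T = sqrt(-1574 - 1*(-1076)) = sqrt(-1574 + 1076) = sqrt(-498) = I*sqrt(498) ≈ 22.316*I)
3428649 - T = 3428649 - I*sqrt(498)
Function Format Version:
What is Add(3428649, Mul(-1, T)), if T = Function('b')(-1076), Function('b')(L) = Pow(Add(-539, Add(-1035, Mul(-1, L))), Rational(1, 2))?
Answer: Add(3428649, Mul(-1, I, Pow(498, Rational(1, 2)))) ≈ Add(3.4286e+6, Mul(-22.316, I))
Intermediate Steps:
Function('b')(L) = Pow(Add(-1574, Mul(-1, L)), Rational(1, 2))
T = Mul(I, Pow(498, Rational(1, 2))) (T = Pow(Add(-1574, Mul(-1, -1076)), Rational(1, 2)) = Pow(Add(-1574, 1076), Rational(1, 2)) = Pow(-498, Rational(1, 2)) = Mul(I, Pow(498, Rational(1, 2))) ≈ Mul(22.316, I))
Add(3428649, Mul(-1, T)) = Add(3428649, Mul(-1, Mul(I, Pow(498, Rational(1, 2))))) = Add(3428649, Mul(-1, I, Pow(498, Rational(1, 2))))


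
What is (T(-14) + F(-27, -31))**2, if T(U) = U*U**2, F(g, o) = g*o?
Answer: 3636649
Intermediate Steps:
T(U) = U**3
(T(-14) + F(-27, -31))**2 = ((-14)**3 - 27*(-31))**2 = (-2744 + 837)**2 = (-1907)**2 = 3636649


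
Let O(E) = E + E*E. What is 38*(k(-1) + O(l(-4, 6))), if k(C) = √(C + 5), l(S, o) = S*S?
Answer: 10412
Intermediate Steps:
l(S, o) = S²
k(C) = √(5 + C)
O(E) = E + E²
38*(k(-1) + O(l(-4, 6))) = 38*(√(5 - 1) + (-4)²*(1 + (-4)²)) = 38*(√4 + 16*(1 + 16)) = 38*(2 + 16*17) = 38*(2 + 272) = 38*274 = 10412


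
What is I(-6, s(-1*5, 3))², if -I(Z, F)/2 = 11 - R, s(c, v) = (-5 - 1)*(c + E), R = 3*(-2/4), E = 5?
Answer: 625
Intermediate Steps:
R = -3/2 (R = 3*(-2*¼) = 3*(-½) = -3/2 ≈ -1.5000)
s(c, v) = -30 - 6*c (s(c, v) = (-5 - 1)*(c + 5) = -6*(5 + c) = -30 - 6*c)
I(Z, F) = -25 (I(Z, F) = -2*(11 - 1*(-3/2)) = -2*(11 + 3/2) = -2*25/2 = -25)
I(-6, s(-1*5, 3))² = (-25)² = 625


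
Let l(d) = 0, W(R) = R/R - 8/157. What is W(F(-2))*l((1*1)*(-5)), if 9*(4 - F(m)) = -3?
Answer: 0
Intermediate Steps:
F(m) = 13/3 (F(m) = 4 - ⅑*(-3) = 4 + ⅓ = 13/3)
W(R) = 149/157 (W(R) = 1 - 8*1/157 = 1 - 8/157 = 149/157)
W(F(-2))*l((1*1)*(-5)) = (149/157)*0 = 0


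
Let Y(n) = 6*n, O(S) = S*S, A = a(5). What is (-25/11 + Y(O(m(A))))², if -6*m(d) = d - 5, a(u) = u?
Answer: 625/121 ≈ 5.1653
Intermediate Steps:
A = 5
m(d) = ⅚ - d/6 (m(d) = -(d - 5)/6 = -(-5 + d)/6 = ⅚ - d/6)
O(S) = S²
(-25/11 + Y(O(m(A))))² = (-25/11 + 6*(⅚ - ⅙*5)²)² = (-25*1/11 + 6*(⅚ - ⅚)²)² = (-25/11 + 6*0²)² = (-25/11 + 6*0)² = (-25/11 + 0)² = (-25/11)² = 625/121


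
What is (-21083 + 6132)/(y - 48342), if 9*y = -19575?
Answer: 14951/50517 ≈ 0.29596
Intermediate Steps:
y = -2175 (y = (1/9)*(-19575) = -2175)
(-21083 + 6132)/(y - 48342) = (-21083 + 6132)/(-2175 - 48342) = -14951/(-50517) = -14951*(-1/50517) = 14951/50517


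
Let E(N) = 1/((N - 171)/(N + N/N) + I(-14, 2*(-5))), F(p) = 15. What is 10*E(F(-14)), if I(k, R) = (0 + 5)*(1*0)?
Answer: -40/39 ≈ -1.0256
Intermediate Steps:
I(k, R) = 0 (I(k, R) = 5*0 = 0)
E(N) = (1 + N)/(-171 + N) (E(N) = 1/((N - 171)/(N + N/N) + 0) = 1/((-171 + N)/(N + 1) + 0) = 1/((-171 + N)/(1 + N) + 0) = 1/((-171 + N)/(1 + N)) = (1 + N)/(-171 + N))
10*E(F(-14)) = 10*((1 + 15)/(-171 + 15)) = 10*(16/(-156)) = 10*(-1/156*16) = 10*(-4/39) = -40/39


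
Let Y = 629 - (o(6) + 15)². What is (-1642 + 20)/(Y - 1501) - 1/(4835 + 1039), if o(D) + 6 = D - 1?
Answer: 4460/2937 ≈ 1.5186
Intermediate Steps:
o(D) = -7 + D (o(D) = -6 + (D - 1) = -6 + (-1 + D) = -7 + D)
Y = 433 (Y = 629 - ((-7 + 6) + 15)² = 629 - (-1 + 15)² = 629 - 1*14² = 629 - 1*196 = 629 - 196 = 433)
(-1642 + 20)/(Y - 1501) - 1/(4835 + 1039) = (-1642 + 20)/(433 - 1501) - 1/(4835 + 1039) = -1622/(-1068) - 1/5874 = -1622*(-1/1068) - 1*1/5874 = 811/534 - 1/5874 = 4460/2937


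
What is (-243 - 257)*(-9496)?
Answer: 4748000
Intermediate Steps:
(-243 - 257)*(-9496) = -500*(-9496) = 4748000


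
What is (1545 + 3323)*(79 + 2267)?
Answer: 11420328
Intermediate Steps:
(1545 + 3323)*(79 + 2267) = 4868*2346 = 11420328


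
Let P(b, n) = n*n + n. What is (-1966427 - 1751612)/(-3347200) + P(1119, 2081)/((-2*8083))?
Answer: -7221056741963/27055417600 ≈ -266.90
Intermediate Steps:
P(b, n) = n + n² (P(b, n) = n² + n = n + n²)
(-1966427 - 1751612)/(-3347200) + P(1119, 2081)/((-2*8083)) = (-1966427 - 1751612)/(-3347200) + (2081*(1 + 2081))/((-2*8083)) = -3718039*(-1/3347200) + (2081*2082)/(-16166) = 3718039/3347200 + 4332642*(-1/16166) = 3718039/3347200 - 2166321/8083 = -7221056741963/27055417600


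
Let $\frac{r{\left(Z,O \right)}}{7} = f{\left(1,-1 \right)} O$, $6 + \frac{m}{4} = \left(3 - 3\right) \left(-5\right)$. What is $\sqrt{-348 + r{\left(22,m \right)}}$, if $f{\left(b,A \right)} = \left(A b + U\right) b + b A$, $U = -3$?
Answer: $2 \sqrt{123} \approx 22.181$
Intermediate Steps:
$m = -24$ ($m = -24 + 4 \left(3 - 3\right) \left(-5\right) = -24 + 4 \cdot 0 \left(-5\right) = -24 + 4 \cdot 0 = -24 + 0 = -24$)
$f{\left(b,A \right)} = A b + b \left(-3 + A b\right)$ ($f{\left(b,A \right)} = \left(A b - 3\right) b + b A = \left(-3 + A b\right) b + A b = b \left(-3 + A b\right) + A b = A b + b \left(-3 + A b\right)$)
$r{\left(Z,O \right)} = - 35 O$ ($r{\left(Z,O \right)} = 7 \cdot 1 \left(-3 - 1 - 1\right) O = 7 \cdot 1 \left(-5\right) O = 7 \left(- 5 O\right) = - 35 O$)
$\sqrt{-348 + r{\left(22,m \right)}} = \sqrt{-348 - -840} = \sqrt{-348 + 840} = \sqrt{492} = 2 \sqrt{123}$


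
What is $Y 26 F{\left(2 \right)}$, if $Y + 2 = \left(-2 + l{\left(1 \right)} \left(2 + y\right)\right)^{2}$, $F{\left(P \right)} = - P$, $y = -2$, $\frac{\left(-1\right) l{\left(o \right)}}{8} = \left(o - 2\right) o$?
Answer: $-104$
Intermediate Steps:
$l{\left(o \right)} = - 8 o \left(-2 + o\right)$ ($l{\left(o \right)} = - 8 \left(o - 2\right) o = - 8 \left(-2 + o\right) o = - 8 o \left(-2 + o\right)$)
$Y = 2$ ($Y = -2 + \left(-2 + 8 \cdot 1 \left(2 - 1\right) \left(2 - 2\right)\right)^{2} = -2 + \left(-2 + 8 \cdot 1 \left(2 - 1\right) 0\right)^{2} = -2 + \left(-2 + 8 \cdot 1 \cdot 1 \cdot 0\right)^{2} = -2 + \left(-2 + 8 \cdot 0\right)^{2} = -2 + \left(-2 + 0\right)^{2} = -2 + \left(-2\right)^{2} = -2 + 4 = 2$)
$Y 26 F{\left(2 \right)} = 2 \cdot 26 \left(\left(-1\right) 2\right) = 52 \left(-2\right) = -104$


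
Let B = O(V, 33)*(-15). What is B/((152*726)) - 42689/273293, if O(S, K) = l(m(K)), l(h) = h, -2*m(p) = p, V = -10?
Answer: -281404637/1827783584 ≈ -0.15396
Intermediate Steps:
m(p) = -p/2
O(S, K) = -K/2
B = 495/2 (B = -½*33*(-15) = -33/2*(-15) = 495/2 ≈ 247.50)
B/((152*726)) - 42689/273293 = 495/(2*((152*726))) - 42689/273293 = (495/2)/110352 - 42689*1/273293 = (495/2)*(1/110352) - 42689/273293 = 15/6688 - 42689/273293 = -281404637/1827783584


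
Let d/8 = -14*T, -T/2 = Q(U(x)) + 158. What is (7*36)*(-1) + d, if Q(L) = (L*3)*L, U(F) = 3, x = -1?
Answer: 41188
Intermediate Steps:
Q(L) = 3*L² (Q(L) = (3*L)*L = 3*L²)
T = -370 (T = -2*(3*3² + 158) = -2*(3*9 + 158) = -2*(27 + 158) = -2*185 = -370)
d = 41440 (d = 8*(-14*(-370)) = 8*5180 = 41440)
(7*36)*(-1) + d = (7*36)*(-1) + 41440 = 252*(-1) + 41440 = -252 + 41440 = 41188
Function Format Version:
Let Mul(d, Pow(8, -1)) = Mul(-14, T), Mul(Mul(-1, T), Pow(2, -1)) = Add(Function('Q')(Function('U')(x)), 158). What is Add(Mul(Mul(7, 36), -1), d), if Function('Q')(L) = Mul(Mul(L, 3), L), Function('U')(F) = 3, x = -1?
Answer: 41188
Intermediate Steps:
Function('Q')(L) = Mul(3, Pow(L, 2)) (Function('Q')(L) = Mul(Mul(3, L), L) = Mul(3, Pow(L, 2)))
T = -370 (T = Mul(-2, Add(Mul(3, Pow(3, 2)), 158)) = Mul(-2, Add(Mul(3, 9), 158)) = Mul(-2, Add(27, 158)) = Mul(-2, 185) = -370)
d = 41440 (d = Mul(8, Mul(-14, -370)) = Mul(8, 5180) = 41440)
Add(Mul(Mul(7, 36), -1), d) = Add(Mul(Mul(7, 36), -1), 41440) = Add(Mul(252, -1), 41440) = Add(-252, 41440) = 41188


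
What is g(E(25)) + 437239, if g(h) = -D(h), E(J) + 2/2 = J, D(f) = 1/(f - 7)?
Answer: 7433062/17 ≈ 4.3724e+5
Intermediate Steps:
D(f) = 1/(-7 + f)
E(J) = -1 + J
g(h) = -1/(-7 + h)
g(E(25)) + 437239 = -1/(-7 + (-1 + 25)) + 437239 = -1/(-7 + 24) + 437239 = -1/17 + 437239 = 7433062/17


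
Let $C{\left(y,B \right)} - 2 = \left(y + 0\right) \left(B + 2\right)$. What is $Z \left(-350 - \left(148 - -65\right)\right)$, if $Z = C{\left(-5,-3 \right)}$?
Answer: $-3941$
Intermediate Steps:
$C{\left(y,B \right)} = 2 + y \left(2 + B\right)$ ($C{\left(y,B \right)} = 2 + \left(y + 0\right) \left(B + 2\right) = 2 + y \left(2 + B\right)$)
$Z = 7$ ($Z = 2 + 2 \left(-5\right) - -15 = 2 - 10 + 15 = 7$)
$Z \left(-350 - \left(148 - -65\right)\right) = 7 \left(-350 - \left(148 - -65\right)\right) = 7 \left(-350 - \left(148 + 65\right)\right) = 7 \left(-350 - 213\right) = 7 \left(-563\right) = -3941$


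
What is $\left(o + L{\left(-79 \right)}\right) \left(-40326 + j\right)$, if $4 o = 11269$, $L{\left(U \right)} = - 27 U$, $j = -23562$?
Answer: $-316261572$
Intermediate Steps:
$o = \frac{11269}{4}$ ($o = \frac{1}{4} \cdot 11269 = \frac{11269}{4} \approx 2817.3$)
$\left(o + L{\left(-79 \right)}\right) \left(-40326 + j\right) = \left(\frac{11269}{4} - -2133\right) \left(-40326 - 23562\right) = \left(\frac{11269}{4} + 2133\right) \left(-63888\right) = \frac{19801}{4} \left(-63888\right) = -316261572$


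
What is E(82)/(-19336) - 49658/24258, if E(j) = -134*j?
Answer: -86705023/58631586 ≈ -1.4788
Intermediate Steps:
E(82)/(-19336) - 49658/24258 = -134*82/(-19336) - 49658/24258 = -10988*(-1/19336) - 49658*1/24258 = 2747/4834 - 24829/12129 = -86705023/58631586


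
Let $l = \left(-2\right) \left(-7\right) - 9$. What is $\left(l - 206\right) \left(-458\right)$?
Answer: $92058$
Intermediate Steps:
$l = 5$ ($l = 14 - 9 = 5$)
$\left(l - 206\right) \left(-458\right) = \left(5 - 206\right) \left(-458\right) = \left(-201\right) \left(-458\right) = 92058$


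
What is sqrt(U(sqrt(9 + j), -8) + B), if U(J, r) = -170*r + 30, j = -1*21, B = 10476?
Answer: sqrt(11866) ≈ 108.93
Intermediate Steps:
j = -21
U(J, r) = 30 - 170*r
sqrt(U(sqrt(9 + j), -8) + B) = sqrt((30 - 170*(-8)) + 10476) = sqrt((30 + 1360) + 10476) = sqrt(1390 + 10476) = sqrt(11866)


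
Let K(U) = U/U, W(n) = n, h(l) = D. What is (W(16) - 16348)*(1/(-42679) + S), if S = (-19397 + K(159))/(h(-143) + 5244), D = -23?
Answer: 13519745638860/222827059 ≈ 60674.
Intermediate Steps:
h(l) = -23
K(U) = 1
S = -19396/5221 (S = (-19397 + 1)/(-23 + 5244) = -19396/5221 ≈ -3.7150)
(W(16) - 16348)*(1/(-42679) + S) = (16 - 16348)*(1/(-42679) - 19396/5221) = -16332*(-1/42679 - 19396/5221) = -16332*(-827807105/222827059) = 13519745638860/222827059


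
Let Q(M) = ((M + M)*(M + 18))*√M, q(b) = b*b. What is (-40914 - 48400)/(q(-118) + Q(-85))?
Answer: -310902034/2805276569 + 254321615*I*√85/2805276569 ≈ -0.11083 + 0.83583*I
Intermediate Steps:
q(b) = b²
Q(M) = 2*M^(3/2)*(18 + M) (Q(M) = ((2*M)*(18 + M))*√M = (2*M*(18 + M))*√M = 2*M^(3/2)*(18 + M))
(-40914 - 48400)/(q(-118) + Q(-85)) = (-40914 - 48400)/((-118)² + 2*(-85)^(3/2)*(18 - 85)) = -89314/(13924 + 2*(-85*I*√85)*(-67)) = -89314/(13924 + 11390*I*√85)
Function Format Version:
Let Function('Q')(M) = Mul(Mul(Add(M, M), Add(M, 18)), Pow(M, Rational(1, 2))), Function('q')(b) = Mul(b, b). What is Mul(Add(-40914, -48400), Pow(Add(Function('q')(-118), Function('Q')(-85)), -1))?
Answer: Add(Rational(-310902034, 2805276569), Mul(Rational(254321615, 2805276569), I, Pow(85, Rational(1, 2)))) ≈ Add(-0.11083, Mul(0.83583, I))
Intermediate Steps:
Function('q')(b) = Pow(b, 2)
Function('Q')(M) = Mul(2, Pow(M, Rational(3, 2)), Add(18, M)) (Function('Q')(M) = Mul(Mul(Mul(2, M), Add(18, M)), Pow(M, Rational(1, 2))) = Mul(Mul(2, M, Add(18, M)), Pow(M, Rational(1, 2))) = Mul(2, Pow(M, Rational(3, 2)), Add(18, M)))
Mul(Add(-40914, -48400), Pow(Add(Function('q')(-118), Function('Q')(-85)), -1)) = Mul(Add(-40914, -48400), Pow(Add(Pow(-118, 2), Mul(2, Pow(-85, Rational(3, 2)), Add(18, -85))), -1)) = Mul(-89314, Pow(Add(13924, Mul(2, Mul(-85, I, Pow(85, Rational(1, 2))), -67)), -1)) = Mul(-89314, Pow(Add(13924, Mul(11390, I, Pow(85, Rational(1, 2)))), -1))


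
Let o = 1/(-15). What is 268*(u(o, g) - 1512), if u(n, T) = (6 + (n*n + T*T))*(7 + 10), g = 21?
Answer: 367050656/225 ≈ 1.6313e+6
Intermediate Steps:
o = -1/15 ≈ -0.066667
u(n, T) = 102 + 17*T**2 + 17*n**2 (u(n, T) = (6 + (n**2 + T**2))*17 = (6 + (T**2 + n**2))*17 = (6 + T**2 + n**2)*17 = 102 + 17*T**2 + 17*n**2)
268*(u(o, g) - 1512) = 268*((102 + 17*21**2 + 17*(-1/15)**2) - 1512) = 268*((102 + 17*441 + 17*(1/225)) - 1512) = 268*((102 + 7497 + 17/225) - 1512) = 268*(1709792/225 - 1512) = 268*(1369592/225) = 367050656/225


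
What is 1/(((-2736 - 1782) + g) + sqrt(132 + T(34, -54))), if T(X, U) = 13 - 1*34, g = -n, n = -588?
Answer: -1310/5148263 - sqrt(111)/15444789 ≈ -0.00025514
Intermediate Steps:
g = 588 (g = -1*(-588) = 588)
T(X, U) = -21 (T(X, U) = 13 - 34 = -21)
1/(((-2736 - 1782) + g) + sqrt(132 + T(34, -54))) = 1/(((-2736 - 1782) + 588) + sqrt(132 - 21)) = 1/((-4518 + 588) + sqrt(111)) = 1/(-3930 + sqrt(111))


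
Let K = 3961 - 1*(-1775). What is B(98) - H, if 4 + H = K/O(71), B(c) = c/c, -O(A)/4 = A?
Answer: 1789/71 ≈ 25.197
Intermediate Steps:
K = 5736 (K = 3961 + 1775 = 5736)
O(A) = -4*A
B(c) = 1
H = -1718/71 (H = -4 + 5736/((-4*71)) = -4 + 5736/(-284) = -4 + 5736*(-1/284) = -4 - 1434/71 = -1718/71 ≈ -24.197)
B(98) - H = 1 - 1*(-1718/71) = 1 + 1718/71 = 1789/71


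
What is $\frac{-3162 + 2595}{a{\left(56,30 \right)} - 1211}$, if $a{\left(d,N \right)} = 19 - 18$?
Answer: $\frac{567}{1210} \approx 0.4686$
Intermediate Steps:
$a{\left(d,N \right)} = 1$ ($a{\left(d,N \right)} = 19 - 18 = 1$)
$\frac{-3162 + 2595}{a{\left(56,30 \right)} - 1211} = \frac{-3162 + 2595}{1 - 1211} = - \frac{567}{-1210} = \left(-567\right) \left(- \frac{1}{1210}\right) = \frac{567}{1210}$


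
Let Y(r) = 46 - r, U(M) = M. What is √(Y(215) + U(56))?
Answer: I*√113 ≈ 10.63*I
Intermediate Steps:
√(Y(215) + U(56)) = √((46 - 1*215) + 56) = √((46 - 215) + 56) = √(-169 + 56) = √(-113) = I*√113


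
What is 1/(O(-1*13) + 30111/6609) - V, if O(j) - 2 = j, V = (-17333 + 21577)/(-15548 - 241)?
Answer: 8488219/74713548 ≈ 0.11361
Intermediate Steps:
V = -4244/15789 (V = 4244/(-15789) = 4244*(-1/15789) = -4244/15789 ≈ -0.26879)
O(j) = 2 + j
1/(O(-1*13) + 30111/6609) - V = 1/((2 - 1*13) + 30111/6609) - 1*(-4244/15789) = 1/((2 - 13) + 30111*(1/6609)) + 4244/15789 = 1/(-11 + 10037/2203) + 4244/15789 = 1/(-14196/2203) + 4244/15789 = -2203/14196 + 4244/15789 = 8488219/74713548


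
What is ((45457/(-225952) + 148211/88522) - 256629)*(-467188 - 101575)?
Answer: 208532594494076176961/1428694496 ≈ 1.4596e+11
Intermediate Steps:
((45457/(-225952) + 148211/88522) - 256629)*(-467188 - 101575) = ((45457*(-1/225952) + 148211*(1/88522)) - 256629)*(-568763) = ((-45457/225952 + 21173/12646) - 256629)*(-568763) = (2104616237/1428694496 - 256629)*(-568763) = -366642335197747/1428694496*(-568763) = 208532594494076176961/1428694496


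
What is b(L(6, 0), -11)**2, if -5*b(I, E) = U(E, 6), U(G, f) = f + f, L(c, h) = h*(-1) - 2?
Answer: 144/25 ≈ 5.7600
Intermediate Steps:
L(c, h) = -2 - h (L(c, h) = -h - 2 = -2 - h)
U(G, f) = 2*f
b(I, E) = -12/5 (b(I, E) = -2*6/5 = -1/5*12 = -12/5)
b(L(6, 0), -11)**2 = (-12/5)**2 = 144/25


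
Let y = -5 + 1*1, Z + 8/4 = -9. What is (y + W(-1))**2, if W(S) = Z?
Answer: 225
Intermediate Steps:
Z = -11 (Z = -2 - 9 = -11)
W(S) = -11
y = -4 (y = -5 + 1 = -4)
(y + W(-1))**2 = (-4 - 11)**2 = (-15)**2 = 225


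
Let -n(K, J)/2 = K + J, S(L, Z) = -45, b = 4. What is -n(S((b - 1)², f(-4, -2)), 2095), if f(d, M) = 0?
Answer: 4100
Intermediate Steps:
n(K, J) = -2*J - 2*K (n(K, J) = -2*(K + J) = -2*(J + K) = -2*J - 2*K)
-n(S((b - 1)², f(-4, -2)), 2095) = -(-2*2095 - 2*(-45)) = -(-4190 + 90) = -1*(-4100) = 4100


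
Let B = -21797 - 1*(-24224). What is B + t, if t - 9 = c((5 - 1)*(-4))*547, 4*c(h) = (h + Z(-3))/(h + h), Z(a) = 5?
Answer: 317825/128 ≈ 2483.0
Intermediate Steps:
c(h) = (5 + h)/(8*h) (c(h) = ((h + 5)/(h + h))/4 = ((5 + h)/((2*h)))/4 = ((5 + h)*(1/(2*h)))/4 = ((5 + h)/(2*h))/4 = (5 + h)/(8*h))
B = 2427 (B = -21797 + 24224 = 2427)
t = 7169/128 (t = 9 + ((5 + (5 - 1)*(-4))/(8*(((5 - 1)*(-4)))))*547 = 9 + ((5 + 4*(-4))/(8*((4*(-4)))))*547 = 9 + ((⅛)*(5 - 16)/(-16))*547 = 9 + ((⅛)*(-1/16)*(-11))*547 = 9 + (11/128)*547 = 9 + 6017/128 = 7169/128 ≈ 56.008)
B + t = 2427 + 7169/128 = 317825/128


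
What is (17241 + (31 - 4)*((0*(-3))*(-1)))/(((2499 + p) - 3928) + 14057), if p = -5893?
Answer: 5747/2245 ≈ 2.5599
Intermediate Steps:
(17241 + (31 - 4)*((0*(-3))*(-1)))/(((2499 + p) - 3928) + 14057) = (17241 + (31 - 4)*((0*(-3))*(-1)))/(((2499 - 5893) - 3928) + 14057) = (17241 + 27*(0*(-1)))/((-3394 - 3928) + 14057) = (17241 + 27*0)/(-7322 + 14057) = (17241 + 0)/6735 = 17241*(1/6735) = 5747/2245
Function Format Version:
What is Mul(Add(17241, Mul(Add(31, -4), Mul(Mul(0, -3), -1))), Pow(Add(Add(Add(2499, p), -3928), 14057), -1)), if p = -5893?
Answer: Rational(5747, 2245) ≈ 2.5599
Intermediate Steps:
Mul(Add(17241, Mul(Add(31, -4), Mul(Mul(0, -3), -1))), Pow(Add(Add(Add(2499, p), -3928), 14057), -1)) = Mul(Add(17241, Mul(Add(31, -4), Mul(Mul(0, -3), -1))), Pow(Add(Add(Add(2499, -5893), -3928), 14057), -1)) = Mul(Add(17241, Mul(27, Mul(0, -1))), Pow(Add(Add(-3394, -3928), 14057), -1)) = Mul(Add(17241, Mul(27, 0)), Pow(Add(-7322, 14057), -1)) = Mul(Add(17241, 0), Pow(6735, -1)) = Mul(17241, Rational(1, 6735)) = Rational(5747, 2245)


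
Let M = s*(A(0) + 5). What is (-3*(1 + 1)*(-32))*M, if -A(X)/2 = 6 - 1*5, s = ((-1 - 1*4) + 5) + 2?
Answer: 1152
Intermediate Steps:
s = 2 (s = ((-1 - 4) + 5) + 2 = (-5 + 5) + 2 = 0 + 2 = 2)
A(X) = -2 (A(X) = -2*(6 - 1*5) = -2*(6 - 5) = -2*1 = -2)
M = 6 (M = 2*(-2 + 5) = 2*3 = 6)
(-3*(1 + 1)*(-32))*M = (-3*(1 + 1)*(-32))*6 = (-3*2*(-32))*6 = -6*(-32)*6 = 192*6 = 1152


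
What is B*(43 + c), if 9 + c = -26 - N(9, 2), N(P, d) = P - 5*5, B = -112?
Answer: -2688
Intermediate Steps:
N(P, d) = -25 + P (N(P, d) = P - 25 = -25 + P)
c = -19 (c = -9 + (-26 - (-25 + 9)) = -9 + (-26 - 1*(-16)) = -9 + (-26 + 16) = -9 - 10 = -19)
B*(43 + c) = -112*(43 - 19) = -112*24 = -2688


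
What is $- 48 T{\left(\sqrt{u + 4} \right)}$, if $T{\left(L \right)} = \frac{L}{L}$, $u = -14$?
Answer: $-48$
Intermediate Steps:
$T{\left(L \right)} = 1$
$- 48 T{\left(\sqrt{u + 4} \right)} = \left(-48\right) 1 = -48$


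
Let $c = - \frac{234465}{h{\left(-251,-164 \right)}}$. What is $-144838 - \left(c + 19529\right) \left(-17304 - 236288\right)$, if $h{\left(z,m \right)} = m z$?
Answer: $\frac{50948774406960}{10291} \approx 4.9508 \cdot 10^{9}$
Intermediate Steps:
$c = - \frac{234465}{41164}$ ($c = - \frac{234465}{\left(-164\right) \left(-251\right)} = - \frac{234465}{41164} \approx -5.6959$)
$-144838 - \left(c + 19529\right) \left(-17304 - 236288\right) = -144838 - \left(- \frac{234465}{41164} + 19529\right) \left(-17304 - 236288\right) = -144838 - \frac{803657291}{41164} \left(-253592\right) = -144838 - - \frac{50950264934818}{10291} = -144838 + \frac{50950264934818}{10291} = \frac{50948774406960}{10291}$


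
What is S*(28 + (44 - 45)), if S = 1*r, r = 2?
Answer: 54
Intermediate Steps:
S = 2 (S = 1*2 = 2)
S*(28 + (44 - 45)) = 2*(28 + (44 - 45)) = 2*(28 - 1) = 2*27 = 54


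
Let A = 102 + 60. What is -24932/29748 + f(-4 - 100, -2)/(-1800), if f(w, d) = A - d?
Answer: -1036589/1115550 ≈ -0.92922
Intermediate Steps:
A = 162
f(w, d) = 162 - d
-24932/29748 + f(-4 - 100, -2)/(-1800) = -24932/29748 + (162 - 1*(-2))/(-1800) = -24932*1/29748 + (162 + 2)*(-1/1800) = -6233/7437 + 164*(-1/1800) = -6233/7437 - 41/450 = -1036589/1115550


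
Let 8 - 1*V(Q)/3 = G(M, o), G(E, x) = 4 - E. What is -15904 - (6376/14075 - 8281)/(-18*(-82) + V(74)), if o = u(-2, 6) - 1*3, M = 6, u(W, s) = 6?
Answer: -336999744101/21196950 ≈ -15899.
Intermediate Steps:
o = 3 (o = 6 - 1*3 = 6 - 3 = 3)
V(Q) = 30 (V(Q) = 24 - 3*(4 - 1*6) = 24 - 3*(4 - 6) = 24 - 3*(-2) = 24 + 6 = 30)
-15904 - (6376/14075 - 8281)/(-18*(-82) + V(74)) = -15904 - (6376/14075 - 8281)/(-18*(-82) + 30) = -15904 - (6376*(1/14075) - 8281)/(1476 + 30) = -15904 - (6376/14075 - 8281)/1506 = -15904 - (-116548699)/(14075*1506) = -15904 - 1*(-116548699/21196950) = -15904 + 116548699/21196950 = -336999744101/21196950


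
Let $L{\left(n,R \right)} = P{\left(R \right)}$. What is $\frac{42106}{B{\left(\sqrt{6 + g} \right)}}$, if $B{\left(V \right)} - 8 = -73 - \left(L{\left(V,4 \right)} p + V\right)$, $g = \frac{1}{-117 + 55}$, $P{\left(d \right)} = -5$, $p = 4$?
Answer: $- \frac{117475740}{125179} + \frac{42106 \sqrt{23002}}{125179} \approx -887.45$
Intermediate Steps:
$g = - \frac{1}{62}$ ($g = \frac{1}{-62} = - \frac{1}{62} \approx -0.016129$)
$L{\left(n,R \right)} = -5$
$B{\left(V \right)} = -45 - V$ ($B{\left(V \right)} = 8 - \left(73 - 20 + V\right) = 8 - \left(53 + V\right) = -45 - V$)
$\frac{42106}{B{\left(\sqrt{6 + g} \right)}} = \frac{42106}{-45 - \sqrt{6 - \frac{1}{62}}} = \frac{42106}{-45 - \sqrt{\frac{371}{62}}} = \frac{42106}{-45 - \frac{\sqrt{23002}}{62}}$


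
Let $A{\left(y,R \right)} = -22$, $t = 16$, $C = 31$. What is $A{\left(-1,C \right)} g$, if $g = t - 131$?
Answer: $2530$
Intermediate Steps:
$g = -115$ ($g = 16 - 131 = -115$)
$A{\left(-1,C \right)} g = \left(-22\right) \left(-115\right) = 2530$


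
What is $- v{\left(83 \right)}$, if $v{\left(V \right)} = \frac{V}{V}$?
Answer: $-1$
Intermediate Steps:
$v{\left(V \right)} = 1$
$- v{\left(83 \right)} = \left(-1\right) 1 = -1$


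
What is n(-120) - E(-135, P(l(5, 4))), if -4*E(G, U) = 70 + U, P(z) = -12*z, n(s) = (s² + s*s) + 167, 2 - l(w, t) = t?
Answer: 57981/2 ≈ 28991.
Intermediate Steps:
l(w, t) = 2 - t
n(s) = 167 + 2*s² (n(s) = (s² + s²) + 167 = 2*s² + 167 = 167 + 2*s²)
E(G, U) = -35/2 - U/4 (E(G, U) = -(70 + U)/4 = -35/2 - U/4)
n(-120) - E(-135, P(l(5, 4))) = (167 + 2*(-120)²) - (-35/2 - (-3)*(2 - 1*4)) = (167 + 2*14400) - (-35/2 - (-3)*(2 - 4)) = (167 + 28800) - (-35/2 - (-3)*(-2)) = 28967 - (-35/2 - ¼*24) = 28967 - (-35/2 - 6) = 28967 - 1*(-47/2) = 28967 + 47/2 = 57981/2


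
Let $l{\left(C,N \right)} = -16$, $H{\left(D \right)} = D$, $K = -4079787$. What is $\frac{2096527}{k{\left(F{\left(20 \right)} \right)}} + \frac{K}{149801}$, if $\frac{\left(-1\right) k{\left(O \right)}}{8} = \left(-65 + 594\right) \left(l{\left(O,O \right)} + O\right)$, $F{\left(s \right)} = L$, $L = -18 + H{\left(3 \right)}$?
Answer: $- \frac{221173574977}{19652692792} \approx -11.254$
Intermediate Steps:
$L = -15$ ($L = -18 + 3 = -15$)
$F{\left(s \right)} = -15$
$k{\left(O \right)} = 67712 - 4232 O$ ($k{\left(O \right)} = - 8 \left(-65 + 594\right) \left(-16 + O\right) = - 8 \cdot 529 \left(-16 + O\right) = - 8 \left(-8464 + 529 O\right) = 67712 - 4232 O$)
$\frac{2096527}{k{\left(F{\left(20 \right)} \right)}} + \frac{K}{149801} = \frac{2096527}{67712 - -63480} - \frac{4079787}{149801} = \frac{2096527}{67712 + 63480} - \frac{4079787}{149801} = \frac{2096527}{131192} - \frac{4079787}{149801} = - \frac{221173574977}{19652692792}$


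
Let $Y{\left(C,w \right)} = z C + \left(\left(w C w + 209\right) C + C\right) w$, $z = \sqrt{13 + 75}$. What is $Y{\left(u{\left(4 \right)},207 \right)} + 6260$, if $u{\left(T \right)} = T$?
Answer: $142096028 + 8 \sqrt{22} \approx 1.421 \cdot 10^{8}$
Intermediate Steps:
$z = 2 \sqrt{22}$ ($z = \sqrt{88} = 2 \sqrt{22} \approx 9.3808$)
$Y{\left(C,w \right)} = w \left(C + C \left(209 + C w^{2}\right)\right) + 2 C \sqrt{22}$ ($Y{\left(C,w \right)} = 2 \sqrt{22} C + \left(\left(w C w + 209\right) C + C\right) w = 2 C \sqrt{22} + \left(\left(C w w + 209\right) C + C\right) w = 2 C \sqrt{22} + \left(\left(C w^{2} + 209\right) C + C\right) w = 2 C \sqrt{22} + \left(\left(209 + C w^{2}\right) C + C\right) w = 2 C \sqrt{22} + \left(C \left(209 + C w^{2}\right) + C\right) w = 2 C \sqrt{22} + \left(C + C \left(209 + C w^{2}\right)\right) w = 2 C \sqrt{22} + w \left(C + C \left(209 + C w^{2}\right)\right) = w \left(C + C \left(209 + C w^{2}\right)\right) + 2 C \sqrt{22}$)
$Y{\left(u{\left(4 \right)},207 \right)} + 6260 = 4 \left(2 \sqrt{22} + 210 \cdot 207 + 4 \cdot 207^{3}\right) + 6260 = 4 \left(2 \sqrt{22} + 43470 + 4 \cdot 8869743\right) + 6260 = 4 \left(2 \sqrt{22} + 43470 + 35478972\right) + 6260 = 4 \left(35522442 + 2 \sqrt{22}\right) + 6260 = \left(142089768 + 8 \sqrt{22}\right) + 6260 = 142096028 + 8 \sqrt{22}$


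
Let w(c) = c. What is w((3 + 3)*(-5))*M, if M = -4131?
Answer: 123930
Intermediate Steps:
w((3 + 3)*(-5))*M = ((3 + 3)*(-5))*(-4131) = (6*(-5))*(-4131) = -30*(-4131) = 123930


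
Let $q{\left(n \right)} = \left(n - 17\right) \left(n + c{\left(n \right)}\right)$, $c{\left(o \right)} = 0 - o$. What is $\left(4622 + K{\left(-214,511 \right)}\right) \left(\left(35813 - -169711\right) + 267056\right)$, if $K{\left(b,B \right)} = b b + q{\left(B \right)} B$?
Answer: $23826538440$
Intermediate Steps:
$c{\left(o \right)} = - o$
$q{\left(n \right)} = 0$ ($q{\left(n \right)} = \left(n - 17\right) \left(n - n\right) = \left(-17 + n\right) 0 = 0$)
$K{\left(b,B \right)} = b^{2}$ ($K{\left(b,B \right)} = b b + 0 B = b^{2} + 0 = b^{2}$)
$\left(4622 + K{\left(-214,511 \right)}\right) \left(\left(35813 - -169711\right) + 267056\right) = \left(4622 + \left(-214\right)^{2}\right) \left(\left(35813 - -169711\right) + 267056\right) = \left(4622 + 45796\right) \left(\left(35813 + 169711\right) + 267056\right) = 50418 \left(205524 + 267056\right) = 50418 \cdot 472580 = 23826538440$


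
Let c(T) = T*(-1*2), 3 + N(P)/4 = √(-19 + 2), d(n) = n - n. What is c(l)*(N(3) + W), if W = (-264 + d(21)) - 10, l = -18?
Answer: -10296 + 144*I*√17 ≈ -10296.0 + 593.73*I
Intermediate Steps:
d(n) = 0
W = -274 (W = (-264 + 0) - 10 = -264 - 10 = -274)
N(P) = -12 + 4*I*√17 (N(P) = -12 + 4*√(-19 + 2) = -12 + 4*√(-17) = -12 + 4*(I*√17) = -12 + 4*I*√17)
c(T) = -2*T (c(T) = T*(-2) = -2*T)
c(l)*(N(3) + W) = (-2*(-18))*((-12 + 4*I*√17) - 274) = 36*(-286 + 4*I*√17) = -10296 + 144*I*√17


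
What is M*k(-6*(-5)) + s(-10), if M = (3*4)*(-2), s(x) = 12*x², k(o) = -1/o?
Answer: 6004/5 ≈ 1200.8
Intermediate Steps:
M = -24 (M = 12*(-2) = -24)
M*k(-6*(-5)) + s(-10) = -(-24)/((-6*(-5))) + 12*(-10)² = -(-24)/30 + 12*100 = -(-24)/30 + 1200 = -24*(-1/30) + 1200 = ⅘ + 1200 = 6004/5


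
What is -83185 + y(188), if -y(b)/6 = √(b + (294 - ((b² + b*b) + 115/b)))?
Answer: -83185 - 3*I*√620345621/47 ≈ -83185.0 - 1589.8*I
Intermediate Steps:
y(b) = -6*√(294 + b - 115/b - 2*b²) (y(b) = -6*√(b + (294 - ((b² + b*b) + 115/b))) = -6*√(b + (294 - ((b² + b²) + 115/b))) = -6*√(b + (294 - (2*b² + 115/b))) = -6*√(b + (294 + (-115/b - 2*b²))) = -6*√(b + (294 - 115/b - 2*b²)) = -6*√(294 + b - 115/b - 2*b²))
-83185 + y(188) = -83185 - 6*√(294 + 188 - 115/188 - 2*188²) = -83185 - 6*√(294 + 188 - 115*1/188 - 2*35344) = -83185 - 6*√(294 + 188 - 115/188 - 70688) = -83185 - 3*I*√620345621/47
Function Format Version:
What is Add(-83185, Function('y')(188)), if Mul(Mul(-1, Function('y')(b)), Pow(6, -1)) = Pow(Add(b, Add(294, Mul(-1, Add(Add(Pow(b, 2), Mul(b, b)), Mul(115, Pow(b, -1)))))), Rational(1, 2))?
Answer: Add(-83185, Mul(Rational(-3, 47), I, Pow(620345621, Rational(1, 2)))) ≈ Add(-83185., Mul(-1589.8, I))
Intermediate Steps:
Function('y')(b) = Mul(-6, Pow(Add(294, b, Mul(-115, Pow(b, -1)), Mul(-2, Pow(b, 2))), Rational(1, 2))) (Function('y')(b) = Mul(-6, Pow(Add(b, Add(294, Mul(-1, Add(Add(Pow(b, 2), Mul(b, b)), Mul(115, Pow(b, -1)))))), Rational(1, 2))) = Mul(-6, Pow(Add(b, Add(294, Mul(-1, Add(Add(Pow(b, 2), Pow(b, 2)), Mul(115, Pow(b, -1)))))), Rational(1, 2))) = Mul(-6, Pow(Add(b, Add(294, Mul(-1, Add(Mul(2, Pow(b, 2)), Mul(115, Pow(b, -1)))))), Rational(1, 2))) = Mul(-6, Pow(Add(b, Add(294, Add(Mul(-115, Pow(b, -1)), Mul(-2, Pow(b, 2))))), Rational(1, 2))) = Mul(-6, Pow(Add(b, Add(294, Mul(-115, Pow(b, -1)), Mul(-2, Pow(b, 2)))), Rational(1, 2))) = Mul(-6, Pow(Add(294, b, Mul(-115, Pow(b, -1)), Mul(-2, Pow(b, 2))), Rational(1, 2))))
Add(-83185, Function('y')(188)) = Add(-83185, Mul(-6, Pow(Add(294, 188, Mul(-115, Pow(188, -1)), Mul(-2, Pow(188, 2))), Rational(1, 2)))) = Add(-83185, Mul(-6, Pow(Add(294, 188, Mul(-115, Rational(1, 188)), Mul(-2, 35344)), Rational(1, 2)))) = Add(-83185, Mul(-6, Pow(Add(294, 188, Rational(-115, 188), -70688), Rational(1, 2)))) = Add(-83185, Mul(-6, Pow(Rational(-13198843, 188), Rational(1, 2)))) = Add(-83185, Mul(-6, Mul(Rational(1, 94), I, Pow(620345621, Rational(1, 2))))) = Add(-83185, Mul(Rational(-3, 47), I, Pow(620345621, Rational(1, 2))))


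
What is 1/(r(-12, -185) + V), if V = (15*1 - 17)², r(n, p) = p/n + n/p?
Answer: 2220/43249 ≈ 0.051331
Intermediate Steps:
r(n, p) = n/p + p/n
V = 4 (V = (15 - 17)² = (-2)² = 4)
1/(r(-12, -185) + V) = 1/((-12/(-185) - 185/(-12)) + 4) = 1/((-12*(-1/185) - 185*(-1/12)) + 4) = 1/((12/185 + 185/12) + 4) = 1/(34369/2220 + 4) = 1/(43249/2220) = 2220/43249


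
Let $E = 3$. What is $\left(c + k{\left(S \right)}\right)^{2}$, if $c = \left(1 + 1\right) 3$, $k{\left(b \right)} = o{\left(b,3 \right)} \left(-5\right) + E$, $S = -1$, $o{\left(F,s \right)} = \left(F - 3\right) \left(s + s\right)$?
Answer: $16641$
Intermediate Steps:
$o{\left(F,s \right)} = 2 s \left(-3 + F\right)$ ($o{\left(F,s \right)} = \left(-3 + F\right) 2 s = 2 s \left(-3 + F\right)$)
$k{\left(b \right)} = 93 - 30 b$ ($k{\left(b \right)} = 2 \cdot 3 \left(-3 + b\right) \left(-5\right) + 3 = \left(-18 + 6 b\right) \left(-5\right) + 3 = \left(90 - 30 b\right) + 3 = 93 - 30 b$)
$c = 6$ ($c = 2 \cdot 3 = 6$)
$\left(c + k{\left(S \right)}\right)^{2} = \left(6 + \left(93 - -30\right)\right)^{2} = \left(6 + \left(93 + 30\right)\right)^{2} = \left(6 + 123\right)^{2} = 129^{2} = 16641$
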